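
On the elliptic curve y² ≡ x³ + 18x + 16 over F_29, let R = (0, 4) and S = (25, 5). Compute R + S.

(0, 4) + (25, 5). λ = (5 - 4)/(25 - 0) ≡ 1/25 mod 29. 25⁻¹ ≡ 7 (mod 29), so λ ≡ 7.
  x = λ² - 0 - 25 = 49 - 25 ≡ 24; y = λ·(0 - 24) - 4 ≡ 2. → (24, 2)

(24, 2)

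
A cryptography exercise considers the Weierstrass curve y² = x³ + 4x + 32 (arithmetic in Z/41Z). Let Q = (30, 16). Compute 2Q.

tangent at (30, 16): λ = (3·30² + 4)/(2·16) ≡ 39/32. 32⁻¹ ≡ 9 (mod 41) since 32·9 = 288 ≡ 1, so λ ≡ 39·9 ≡ 23.
  x = λ² - 30 - 30 = 529 - 60 ≡ 18; y = λ·(30 - 18) - 16 ≡ 14. → (18, 14)

(18, 14)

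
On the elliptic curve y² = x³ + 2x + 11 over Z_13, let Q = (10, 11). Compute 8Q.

(2, 7)

Double-and-add on 8 = (1000)₂. Start with Q = (10, 11) for the leading 1-bit.
double: tangent at (10, 11): λ = (3·10² + 2)/(2·11) ≡ 3/9. 9⁻¹ ≡ 3 (mod 13), so λ ≡ 3·3 ≡ 9.
  x = λ² - 10 - 10 = 81 - 20 ≡ 9; y = λ·(10 - 9) - 11 ≡ 11. → (9, 11)
double: tangent at (9, 11): λ = (3·9² + 2)/(2·11) ≡ 11/9. 9⁻¹ ≡ 3 (mod 13), so λ ≡ 11·3 ≡ 7.
  x = λ² - 9 - 9 = 49 - 18 ≡ 5; y = λ·(9 - 5) - 11 ≡ 4. → (5, 4)
double: tangent at (5, 4): λ = (3·5² + 2)/(2·4) ≡ 12/8. 8⁻¹ ≡ 5 (mod 13) since 8·5 = 40 ≡ 1, so λ ≡ 12·5 ≡ 8.
  x = λ² - 5 - 5 = 64 - 10 ≡ 2; y = λ·(5 - 2) - 4 ≡ 7. → (2, 7)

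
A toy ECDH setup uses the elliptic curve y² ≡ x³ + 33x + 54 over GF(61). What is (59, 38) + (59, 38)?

tangent at (59, 38): λ = (3·59² + 33)/(2·38) ≡ 45/15. 15⁻¹ ≡ 57 (mod 61), so λ ≡ 45·57 ≡ 3.
  x = λ² - 59 - 59 = 9 - 118 ≡ 13; y = λ·(59 - 13) - 38 ≡ 39. → (13, 39)

(13, 39)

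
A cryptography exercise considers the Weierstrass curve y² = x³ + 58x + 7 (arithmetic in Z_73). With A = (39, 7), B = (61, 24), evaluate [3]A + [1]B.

First 3A:
Repeated addition: build up to 3A.
2A: tangent at (39, 7): λ = (3·39² + 58)/(2·7) ≡ 22/14. 14⁻¹ ≡ 47 (mod 73) since 14·47 = 658 ≡ 1, so λ ≡ 22·47 ≡ 12.
  x = λ² - 39 - 39 = 144 - 78 ≡ 66; y = λ·(39 - 66) - 7 ≡ 34. → (66, 34)
3A: (66, 34) + (39, 7). λ = (7 - 34)/(39 - 66) ≡ 46/46 mod 73. 46⁻¹ ≡ 27 (mod 73) since 46·27 = 1242 ≡ 1, so λ ≡ 1.
  x = λ² - 66 - 39 = 1 - 105 ≡ 42; y = λ·(66 - 42) - 34 ≡ 63. → (42, 63)
3A = (42, 63).
Finally 3A + B:
(42, 63) + (61, 24). λ = (24 - 63)/(61 - 42) ≡ 34/19 mod 73. 19⁻¹ ≡ 50 (mod 73), so λ ≡ 21.
  x = λ² - 42 - 61 = 441 - 103 ≡ 46; y = λ·(42 - 46) - 63 ≡ 72. → (46, 72)

(46, 72)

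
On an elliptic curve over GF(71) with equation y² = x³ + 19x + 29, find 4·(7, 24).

Write Q = (7, 24).
Repeated addition: build up to 4Q.
2Q: tangent at (7, 24): λ = (3·7² + 19)/(2·24) ≡ 24/48. 48⁻¹ ≡ 37 (mod 71), so λ ≡ 24·37 ≡ 36.
  x = λ² - 7 - 7 = 1296 - 14 ≡ 4; y = λ·(7 - 4) - 24 ≡ 13. → (4, 13)
3Q: (4, 13) + (7, 24). λ = (24 - 13)/(7 - 4) ≡ 11/3 mod 71. 3⁻¹ ≡ 24 (mod 71), so λ ≡ 51.
  x = λ² - 4 - 7 = 2601 - 11 ≡ 34; y = λ·(4 - 34) - 13 ≡ 19. → (34, 19)
4Q: (34, 19) + (7, 24). λ = (24 - 19)/(7 - 34) ≡ 5/44 mod 71. 44⁻¹ ≡ 21 (mod 71), so λ ≡ 34.
  x = λ² - 34 - 7 = 1156 - 41 ≡ 50; y = λ·(34 - 50) - 19 ≡ 5. → (50, 5)

(50, 5)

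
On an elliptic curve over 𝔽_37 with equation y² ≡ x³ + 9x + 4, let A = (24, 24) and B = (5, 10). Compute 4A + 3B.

(8, 25)

First 4A:
Double-and-add on 4 = (100)₂. Start with A = (24, 24) for the leading 1-bit.
double: tangent at (24, 24): λ = (3·24² + 9)/(2·24) ≡ 35/11. 11⁻¹ ≡ 27 (mod 37), so λ ≡ 35·27 ≡ 20.
  x = λ² - 24 - 24 = 400 - 48 ≡ 19; y = λ·(24 - 19) - 24 ≡ 2. → (19, 2)
double: tangent at (19, 2): λ = (3·19² + 9)/(2·2) ≡ 19/4. 4⁻¹ ≡ 28 (mod 37) since 4·28 = 112 ≡ 1, so λ ≡ 19·28 ≡ 14.
  x = λ² - 19 - 19 = 196 - 38 ≡ 10; y = λ·(19 - 10) - 2 ≡ 13. → (10, 13)
4A = (10, 13).
Next 3B:
Repeated addition: build up to 3B.
2B: tangent at (5, 10): λ = (3·5² + 9)/(2·10) ≡ 10/20. 20⁻¹ ≡ 13 (mod 37), so λ ≡ 10·13 ≡ 19.
  x = λ² - 5 - 5 = 361 - 10 ≡ 18; y = λ·(5 - 18) - 10 ≡ 2. → (18, 2)
3B: (18, 2) + (5, 10). λ = (10 - 2)/(5 - 18) ≡ 8/24 mod 37. 24⁻¹ ≡ 17 (mod 37) since 24·17 = 408 ≡ 1, so λ ≡ 25.
  x = λ² - 18 - 5 = 625 - 23 ≡ 10; y = λ·(18 - 10) - 2 ≡ 13. → (10, 13)
3B = (10, 13).
Finally 4A + 3B:
tangent at (10, 13): λ = (3·10² + 9)/(2·13) ≡ 13/26. 26⁻¹ ≡ 10 (mod 37) since 26·10 = 260 ≡ 1, so λ ≡ 13·10 ≡ 19.
  x = λ² - 10 - 10 = 361 - 20 ≡ 8; y = λ·(10 - 8) - 13 ≡ 25. → (8, 25)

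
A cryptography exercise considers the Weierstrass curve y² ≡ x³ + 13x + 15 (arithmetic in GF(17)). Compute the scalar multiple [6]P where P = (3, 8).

(5, 16)

Repeated addition: build up to 6P.
2P: tangent at (3, 8): λ = (3·3² + 13)/(2·8) ≡ 6/16. 16⁻¹ ≡ 16 (mod 17) since 16·16 = 256 ≡ 1, so λ ≡ 6·16 ≡ 11.
  x = λ² - 3 - 3 = 121 - 6 ≡ 13; y = λ·(3 - 13) - 8 ≡ 1. → (13, 1)
3P: (13, 1) + (3, 8). λ = (8 - 1)/(3 - 13) ≡ 7/7 mod 17. 7⁻¹ ≡ 5 (mod 17) since 7·5 = 35 ≡ 1, so λ ≡ 1.
  x = λ² - 13 - 3 = 1 - 16 ≡ 2; y = λ·(13 - 2) - 1 ≡ 10. → (2, 10)
4P: (2, 10) + (3, 8). λ = (8 - 10)/(3 - 2) ≡ 15/1 mod 17. 1⁻¹ ≡ 1 (mod 17) since 1·1 = 1 ≡ 1, so λ ≡ 15.
  x = λ² - 2 - 3 = 225 - 5 ≡ 16; y = λ·(2 - 16) - 10 ≡ 1. → (16, 1)
5P: (16, 1) + (3, 8). λ = (8 - 1)/(3 - 16) ≡ 7/4 mod 17. 4⁻¹ ≡ 13 (mod 17), so λ ≡ 6.
  x = λ² - 16 - 3 = 36 - 19 ≡ 0; y = λ·(16 - 0) - 1 ≡ 10. → (0, 10)
6P: (0, 10) + (3, 8). λ = (8 - 10)/(3 - 0) ≡ 15/3 mod 17. 3⁻¹ ≡ 6 (mod 17) since 3·6 = 18 ≡ 1, so λ ≡ 5.
  x = λ² - 0 - 3 = 25 - 3 ≡ 5; y = λ·(0 - 5) - 10 ≡ 16. → (5, 16)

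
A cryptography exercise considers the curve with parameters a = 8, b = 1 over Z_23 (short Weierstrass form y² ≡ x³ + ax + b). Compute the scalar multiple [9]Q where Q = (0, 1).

(10, 0)

Repeated addition: build up to 9Q.
2Q: tangent at (0, 1): λ = (3·0² + 8)/(2·1) ≡ 8/2. 2⁻¹ ≡ 12 (mod 23), so λ ≡ 8·12 ≡ 4.
  x = λ² - 0 - 0 = 16 - 0 ≡ 16; y = λ·(0 - 16) - 1 ≡ 4. → (16, 4)
3Q: (16, 4) + (0, 1). λ = (1 - 4)/(0 - 16) ≡ 20/7 mod 23. 7⁻¹ ≡ 10 (mod 23), so λ ≡ 16.
  x = λ² - 16 - 0 = 256 - 16 ≡ 10; y = λ·(16 - 10) - 4 ≡ 0. → (10, 0)
4Q: (10, 0) + (0, 1). λ = (1 - 0)/(0 - 10) ≡ 1/13 mod 23. 13⁻¹ ≡ 16 (mod 23), so λ ≡ 16.
  x = λ² - 10 - 0 = 256 - 10 ≡ 16; y = λ·(10 - 16) - 0 ≡ 19. → (16, 19)
5Q: (16, 19) + (0, 1). λ = (1 - 19)/(0 - 16) ≡ 5/7 mod 23. 7⁻¹ ≡ 10 (mod 23) since 7·10 = 70 ≡ 1, so λ ≡ 4.
  x = λ² - 16 - 0 = 16 - 16 ≡ 0; y = λ·(16 - 0) - 19 ≡ 22. → (0, 22)
6Q: (0, 22) + (0, 1): same x and y₁ ≡ -y₂, so the sum is O.
7Q: O + (0, 1) = (0, 1) (identity).
8Q: tangent at (0, 1): λ = (3·0² + 8)/(2·1) ≡ 8/2. 2⁻¹ ≡ 12 (mod 23), so λ ≡ 8·12 ≡ 4.
  x = λ² - 0 - 0 = 16 - 0 ≡ 16; y = λ·(0 - 16) - 1 ≡ 4. → (16, 4)
9Q: (16, 4) + (0, 1). λ = (1 - 4)/(0 - 16) ≡ 20/7 mod 23. 7⁻¹ ≡ 10 (mod 23), so λ ≡ 16.
  x = λ² - 16 - 0 = 256 - 16 ≡ 10; y = λ·(16 - 10) - 4 ≡ 0. → (10, 0)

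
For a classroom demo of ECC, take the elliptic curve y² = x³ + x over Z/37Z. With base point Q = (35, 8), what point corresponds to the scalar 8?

Double-and-add on 8 = (1000)₂. Start with Q = (35, 8) for the leading 1-bit.
double: tangent at (35, 8): λ = (3·35² + 1)/(2·8) ≡ 13/16. 16⁻¹ ≡ 7 (mod 37), so λ ≡ 13·7 ≡ 17.
  x = λ² - 35 - 35 = 289 - 70 ≡ 34; y = λ·(35 - 34) - 8 ≡ 9. → (34, 9)
double: tangent at (34, 9): λ = (3·34² + 1)/(2·9) ≡ 28/18. 18⁻¹ ≡ 35 (mod 37), so λ ≡ 28·35 ≡ 18.
  x = λ² - 34 - 34 = 324 - 68 ≡ 34; y = λ·(34 - 34) - 9 ≡ 28. → (34, 28)
double: tangent at (34, 28): λ = (3·34² + 1)/(2·28) ≡ 28/19. 19⁻¹ ≡ 2 (mod 37), so λ ≡ 28·2 ≡ 19.
  x = λ² - 34 - 34 = 361 - 68 ≡ 34; y = λ·(34 - 34) - 28 ≡ 9. → (34, 9)

(34, 9)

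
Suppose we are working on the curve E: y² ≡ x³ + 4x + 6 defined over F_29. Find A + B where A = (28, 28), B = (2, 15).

(21, 19)

(28, 28) + (2, 15). λ = (15 - 28)/(2 - 28) ≡ 16/3 mod 29. 3⁻¹ ≡ 10 (mod 29), so λ ≡ 15.
  x = λ² - 28 - 2 = 225 - 30 ≡ 21; y = λ·(28 - 21) - 28 ≡ 19. → (21, 19)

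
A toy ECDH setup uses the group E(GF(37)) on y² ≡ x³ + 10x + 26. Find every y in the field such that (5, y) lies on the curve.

x³ + 10x + 26 = 201 ≡ 16 (mod 37).
Square roots of 16 mod 37: 4 and 33 (since 4² = 16 ≡ 16).

4, 33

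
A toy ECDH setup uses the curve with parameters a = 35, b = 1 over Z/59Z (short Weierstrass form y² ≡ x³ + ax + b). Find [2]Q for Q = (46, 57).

tangent at (46, 57): λ = (3·46² + 35)/(2·57) ≡ 11/55. 55⁻¹ ≡ 44 (mod 59) since 55·44 = 2420 ≡ 1, so λ ≡ 11·44 ≡ 12.
  x = λ² - 46 - 46 = 144 - 92 ≡ 52; y = λ·(46 - 52) - 57 ≡ 48. → (52, 48)

(52, 48)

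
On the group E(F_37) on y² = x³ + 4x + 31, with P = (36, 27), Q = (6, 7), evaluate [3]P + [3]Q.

First 3P:
Repeated addition: build up to 3P.
2P: tangent at (36, 27): λ = (3·36² + 4)/(2·27) ≡ 7/17. 17⁻¹ ≡ 24 (mod 37), so λ ≡ 7·24 ≡ 20.
  x = λ² - 36 - 36 = 400 - 72 ≡ 32; y = λ·(36 - 32) - 27 ≡ 16. → (32, 16)
3P: (32, 16) + (36, 27). λ = (27 - 16)/(36 - 32) ≡ 11/4 mod 37. 4⁻¹ ≡ 28 (mod 37), so λ ≡ 12.
  x = λ² - 32 - 36 = 144 - 68 ≡ 2; y = λ·(32 - 2) - 16 ≡ 11. → (2, 11)
3P = (2, 11).
Next 3Q:
Repeated addition: build up to 3Q.
2Q: tangent at (6, 7): λ = (3·6² + 4)/(2·7) ≡ 1/14. 14⁻¹ ≡ 8 (mod 37), so λ ≡ 1·8 ≡ 8.
  x = λ² - 6 - 6 = 64 - 12 ≡ 15; y = λ·(6 - 15) - 7 ≡ 32. → (15, 32)
3Q: (15, 32) + (6, 7). λ = (7 - 32)/(6 - 15) ≡ 12/28 mod 37. 28⁻¹ ≡ 4 (mod 37) since 28·4 = 112 ≡ 1, so λ ≡ 11.
  x = λ² - 15 - 6 = 121 - 21 ≡ 26; y = λ·(15 - 26) - 32 ≡ 32. → (26, 32)
3Q = (26, 32).
Finally 3P + 3Q:
(2, 11) + (26, 32). λ = (32 - 11)/(26 - 2) ≡ 21/24 mod 37. 24⁻¹ ≡ 17 (mod 37) since 24·17 = 408 ≡ 1, so λ ≡ 24.
  x = λ² - 2 - 26 = 576 - 28 ≡ 30; y = λ·(2 - 30) - 11 ≡ 20. → (30, 20)

(30, 20)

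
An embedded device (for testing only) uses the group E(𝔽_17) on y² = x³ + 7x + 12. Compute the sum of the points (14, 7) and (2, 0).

(5, 11)

(14, 7) + (2, 0). λ = (0 - 7)/(2 - 14) ≡ 10/5 mod 17. 5⁻¹ ≡ 7 (mod 17), so λ ≡ 2.
  x = λ² - 14 - 2 = 4 - 16 ≡ 5; y = λ·(14 - 5) - 7 ≡ 11. → (5, 11)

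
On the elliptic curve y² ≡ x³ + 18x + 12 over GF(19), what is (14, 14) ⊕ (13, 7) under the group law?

(3, 6)

(14, 14) + (13, 7). λ = (7 - 14)/(13 - 14) ≡ 12/18 mod 19. 18⁻¹ ≡ 18 (mod 19) since 18·18 = 324 ≡ 1, so λ ≡ 7.
  x = λ² - 14 - 13 = 49 - 27 ≡ 3; y = λ·(14 - 3) - 14 ≡ 6. → (3, 6)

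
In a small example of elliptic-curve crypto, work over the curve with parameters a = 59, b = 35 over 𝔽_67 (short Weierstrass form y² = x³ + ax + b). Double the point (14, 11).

tangent at (14, 11): λ = (3·14² + 59)/(2·11) ≡ 44/22. 22⁻¹ ≡ 64 (mod 67), so λ ≡ 44·64 ≡ 2.
  x = λ² - 14 - 14 = 4 - 28 ≡ 43; y = λ·(14 - 43) - 11 ≡ 65. → (43, 65)

(43, 65)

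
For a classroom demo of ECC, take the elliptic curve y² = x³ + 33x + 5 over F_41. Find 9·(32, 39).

(32, 2)

Write P = (32, 39).
Double-and-add on 9 = (1001)₂. Start with P = (32, 39) for the leading 1-bit.
double: tangent at (32, 39): λ = (3·32² + 33)/(2·39) ≡ 30/37. 37⁻¹ ≡ 10 (mod 41), so λ ≡ 30·10 ≡ 13.
  x = λ² - 32 - 32 = 169 - 64 ≡ 23; y = λ·(32 - 23) - 39 ≡ 37. → (23, 37)
double: tangent at (23, 37): λ = (3·23² + 33)/(2·37) ≡ 21/33. 33⁻¹ ≡ 5 (mod 41) since 33·5 = 165 ≡ 1, so λ ≡ 21·5 ≡ 23.
  x = λ² - 23 - 23 = 529 - 46 ≡ 32; y = λ·(23 - 32) - 37 ≡ 2. → (32, 2)
double: tangent at (32, 2): λ = (3·32² + 33)/(2·2) ≡ 30/4. 4⁻¹ ≡ 31 (mod 41), so λ ≡ 30·31 ≡ 28.
  x = λ² - 32 - 32 = 784 - 64 ≡ 23; y = λ·(32 - 23) - 2 ≡ 4. → (23, 4)
add P: (23, 4) + (32, 39). λ = (39 - 4)/(32 - 23) ≡ 35/9 mod 41. 9⁻¹ ≡ 32 (mod 41) since 9·32 = 288 ≡ 1, so λ ≡ 13.
  x = λ² - 23 - 32 = 169 - 55 ≡ 32; y = λ·(23 - 32) - 4 ≡ 2. → (32, 2)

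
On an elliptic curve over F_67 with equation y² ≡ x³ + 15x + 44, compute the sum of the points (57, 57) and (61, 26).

(30, 52)

(57, 57) + (61, 26). λ = (26 - 57)/(61 - 57) ≡ 36/4 mod 67. 4⁻¹ ≡ 17 (mod 67), so λ ≡ 9.
  x = λ² - 57 - 61 = 81 - 118 ≡ 30; y = λ·(57 - 30) - 57 ≡ 52. → (30, 52)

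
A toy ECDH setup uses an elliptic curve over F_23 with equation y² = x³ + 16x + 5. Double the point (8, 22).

(13, 15)

tangent at (8, 22): λ = (3·8² + 16)/(2·22) ≡ 1/21. 21⁻¹ ≡ 11 (mod 23), so λ ≡ 1·11 ≡ 11.
  x = λ² - 8 - 8 = 121 - 16 ≡ 13; y = λ·(8 - 13) - 22 ≡ 15. → (13, 15)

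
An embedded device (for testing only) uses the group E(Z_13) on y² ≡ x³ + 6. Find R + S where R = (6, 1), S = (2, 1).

(6, 1) + (2, 1). λ = (1 - 1)/(2 - 6) ≡ 0/9 mod 13. 9⁻¹ ≡ 3 (mod 13), so λ ≡ 0.
  x = λ² - 6 - 2 = 0 - 8 ≡ 5; y = λ·(6 - 5) - 1 ≡ 12. → (5, 12)

(5, 12)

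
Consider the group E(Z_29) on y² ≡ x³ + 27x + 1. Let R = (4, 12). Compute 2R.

(14, 22)

tangent at (4, 12): λ = (3·4² + 27)/(2·12) ≡ 17/24. 24⁻¹ ≡ 23 (mod 29), so λ ≡ 17·23 ≡ 14.
  x = λ² - 4 - 4 = 196 - 8 ≡ 14; y = λ·(4 - 14) - 12 ≡ 22. → (14, 22)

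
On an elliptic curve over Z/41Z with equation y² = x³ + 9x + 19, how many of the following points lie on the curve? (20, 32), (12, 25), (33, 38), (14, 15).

(20, 32): 32² ≡ 40, rhs ≡ 40 → on.
(12, 25): 25² ≡ 10, rhs ≡ 10 → on.
(33, 38): 38² ≡ 9, rhs ≡ 9 → on.
(14, 15): 15² ≡ 20, rhs ≡ 19 → off.

3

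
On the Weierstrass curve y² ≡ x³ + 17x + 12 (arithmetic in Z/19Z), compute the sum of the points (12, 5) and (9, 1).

(12, 5) + (9, 1). λ = (1 - 5)/(9 - 12) ≡ 15/16 mod 19. 16⁻¹ ≡ 6 (mod 19) since 16·6 = 96 ≡ 1, so λ ≡ 14.
  x = λ² - 12 - 9 = 196 - 21 ≡ 4; y = λ·(12 - 4) - 5 ≡ 12. → (4, 12)

(4, 12)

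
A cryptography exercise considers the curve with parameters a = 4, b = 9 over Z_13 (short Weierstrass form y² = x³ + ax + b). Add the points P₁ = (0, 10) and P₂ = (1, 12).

(3, 10)

(0, 10) + (1, 12). λ = (12 - 10)/(1 - 0) ≡ 2/1 mod 13. 1⁻¹ ≡ 1 (mod 13), so λ ≡ 2.
  x = λ² - 0 - 1 = 4 - 1 ≡ 3; y = λ·(0 - 3) - 10 ≡ 10. → (3, 10)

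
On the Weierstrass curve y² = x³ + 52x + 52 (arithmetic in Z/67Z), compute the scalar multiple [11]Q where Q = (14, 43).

Repeated addition: build up to 11Q.
2Q: tangent at (14, 43): λ = (3·14² + 52)/(2·43) ≡ 37/19. 19⁻¹ ≡ 60 (mod 67) since 19·60 = 1140 ≡ 1, so λ ≡ 37·60 ≡ 9.
  x = λ² - 14 - 14 = 81 - 28 ≡ 53; y = λ·(14 - 53) - 43 ≡ 8. → (53, 8)
3Q: (53, 8) + (14, 43). λ = (43 - 8)/(14 - 53) ≡ 35/28 mod 67. 28⁻¹ ≡ 12 (mod 67), so λ ≡ 18.
  x = λ² - 53 - 14 = 324 - 67 ≡ 56; y = λ·(53 - 56) - 8 ≡ 5. → (56, 5)
4Q: (56, 5) + (14, 43). λ = (43 - 5)/(14 - 56) ≡ 38/25 mod 67. 25⁻¹ ≡ 59 (mod 67), so λ ≡ 31.
  x = λ² - 56 - 14 = 961 - 70 ≡ 20; y = λ·(56 - 20) - 5 ≡ 39. → (20, 39)
5Q: (20, 39) + (14, 43). λ = (43 - 39)/(14 - 20) ≡ 4/61 mod 67. 61⁻¹ ≡ 11 (mod 67) since 61·11 = 671 ≡ 1, so λ ≡ 44.
  x = λ² - 20 - 14 = 1936 - 34 ≡ 26; y = λ·(20 - 26) - 39 ≡ 32. → (26, 32)
6Q: (26, 32) + (14, 43). λ = (43 - 32)/(14 - 26) ≡ 11/55 mod 67. 55⁻¹ ≡ 39 (mod 67) since 55·39 = 2145 ≡ 1, so λ ≡ 27.
  x = λ² - 26 - 14 = 729 - 40 ≡ 19; y = λ·(26 - 19) - 32 ≡ 23. → (19, 23)
7Q: (19, 23) + (14, 43). λ = (43 - 23)/(14 - 19) ≡ 20/62 mod 67. 62⁻¹ ≡ 40 (mod 67) since 62·40 = 2480 ≡ 1, so λ ≡ 63.
  x = λ² - 19 - 14 = 3969 - 33 ≡ 50; y = λ·(19 - 50) - 23 ≡ 34. → (50, 34)
8Q: (50, 34) + (14, 43). λ = (43 - 34)/(14 - 50) ≡ 9/31 mod 67. 31⁻¹ ≡ 13 (mod 67) since 31·13 = 403 ≡ 1, so λ ≡ 50.
  x = λ² - 50 - 14 = 2500 - 64 ≡ 24; y = λ·(50 - 24) - 34 ≡ 60. → (24, 60)
9Q: (24, 60) + (14, 43). λ = (43 - 60)/(14 - 24) ≡ 50/57 mod 67. 57⁻¹ ≡ 20 (mod 67) since 57·20 = 1140 ≡ 1, so λ ≡ 62.
  x = λ² - 24 - 14 = 3844 - 38 ≡ 54; y = λ·(24 - 54) - 60 ≡ 23. → (54, 23)
10Q: (54, 23) + (14, 43). λ = (43 - 23)/(14 - 54) ≡ 20/27 mod 67. 27⁻¹ ≡ 5 (mod 67), so λ ≡ 33.
  x = λ² - 54 - 14 = 1089 - 68 ≡ 16; y = λ·(54 - 16) - 23 ≡ 25. → (16, 25)
11Q: (16, 25) + (14, 43). λ = (43 - 25)/(14 - 16) ≡ 18/65 mod 67. 65⁻¹ ≡ 33 (mod 67), so λ ≡ 58.
  x = λ² - 16 - 14 = 3364 - 30 ≡ 51; y = λ·(16 - 51) - 25 ≡ 22. → (51, 22)

(51, 22)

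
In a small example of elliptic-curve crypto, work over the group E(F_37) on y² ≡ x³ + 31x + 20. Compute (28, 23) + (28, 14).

O

The two points share x = 28 and their y-coordinates satisfy 23 + 14 ≡ 0 (mod 37), so they are inverses. Their sum is O.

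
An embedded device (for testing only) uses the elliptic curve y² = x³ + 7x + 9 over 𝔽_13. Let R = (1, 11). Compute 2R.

(1, 2)

tangent at (1, 11): λ = (3·1² + 7)/(2·11) ≡ 10/9. 9⁻¹ ≡ 3 (mod 13) since 9·3 = 27 ≡ 1, so λ ≡ 10·3 ≡ 4.
  x = λ² - 1 - 1 = 16 - 2 ≡ 1; y = λ·(1 - 1) - 11 ≡ 2. → (1, 2)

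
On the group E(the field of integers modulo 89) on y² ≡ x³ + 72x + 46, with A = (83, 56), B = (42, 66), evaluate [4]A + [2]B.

First 4A:
Repeated addition: build up to 4A.
2A: tangent at (83, 56): λ = (3·83² + 72)/(2·56) ≡ 2/23. 23⁻¹ ≡ 31 (mod 89) since 23·31 = 713 ≡ 1, so λ ≡ 2·31 ≡ 62.
  x = λ² - 83 - 83 = 3844 - 166 ≡ 29; y = λ·(83 - 29) - 56 ≡ 88. → (29, 88)
3A: (29, 88) + (83, 56). λ = (56 - 88)/(83 - 29) ≡ 57/54 mod 89. 54⁻¹ ≡ 61 (mod 89), so λ ≡ 6.
  x = λ² - 29 - 83 = 36 - 112 ≡ 13; y = λ·(29 - 13) - 88 ≡ 8. → (13, 8)
4A: (13, 8) + (83, 56). λ = (56 - 8)/(83 - 13) ≡ 48/70 mod 89. 70⁻¹ ≡ 14 (mod 89), so λ ≡ 49.
  x = λ² - 13 - 83 = 2401 - 96 ≡ 80; y = λ·(13 - 80) - 8 ≡ 2. → (80, 2)
4A = (80, 2).
Next 2B:
Repeated addition: build up to 2B.
2B: tangent at (42, 66): λ = (3·42² + 72)/(2·66) ≡ 24/43. 43⁻¹ ≡ 29 (mod 89) since 43·29 = 1247 ≡ 1, so λ ≡ 24·29 ≡ 73.
  x = λ² - 42 - 42 = 5329 - 84 ≡ 83; y = λ·(42 - 83) - 66 ≡ 56. → (83, 56)
2B = (83, 56).
Finally 4A + 2B:
(80, 2) + (83, 56). λ = (56 - 2)/(83 - 80) ≡ 54/3 mod 89. 3⁻¹ ≡ 30 (mod 89), so λ ≡ 18.
  x = λ² - 80 - 83 = 324 - 163 ≡ 72; y = λ·(80 - 72) - 2 ≡ 53. → (72, 53)

(72, 53)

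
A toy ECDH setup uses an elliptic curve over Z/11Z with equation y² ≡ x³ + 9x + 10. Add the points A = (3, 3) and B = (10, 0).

(2, 6)

(3, 3) + (10, 0). λ = (0 - 3)/(10 - 3) ≡ 8/7 mod 11. 7⁻¹ ≡ 8 (mod 11) since 7·8 = 56 ≡ 1, so λ ≡ 9.
  x = λ² - 3 - 10 = 81 - 13 ≡ 2; y = λ·(3 - 2) - 3 ≡ 6. → (2, 6)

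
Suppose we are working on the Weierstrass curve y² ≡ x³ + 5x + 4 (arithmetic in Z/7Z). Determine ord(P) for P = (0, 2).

2P: tangent at (0, 2): λ = (3·0² + 5)/(2·2) ≡ 5/4. 4⁻¹ ≡ 2 (mod 7), so λ ≡ 5·2 ≡ 3.
  x = λ² - 0 - 0 = 9 - 0 ≡ 2; y = λ·(0 - 2) - 2 ≡ 6. → (2, 6)
3P: (2, 6) + (0, 2). λ = (2 - 6)/(0 - 2) ≡ 3/5 mod 7. 5⁻¹ ≡ 3 (mod 7), so λ ≡ 2.
  x = λ² - 2 - 0 = 4 - 2 ≡ 2; y = λ·(2 - 2) - 6 ≡ 1. → (2, 1)
4P: (2, 1) + (0, 2). λ = (2 - 1)/(0 - 2) ≡ 1/5 mod 7. 5⁻¹ ≡ 3 (mod 7) since 5·3 = 15 ≡ 1, so λ ≡ 3.
  x = λ² - 2 - 0 = 9 - 2 ≡ 0; y = λ·(2 - 0) - 1 ≡ 5. → (0, 5)
5P: (0, 5) + (0, 2): same x and y₁ ≡ -y₂, so the sum is O.
5P = O, so the order is 5.

5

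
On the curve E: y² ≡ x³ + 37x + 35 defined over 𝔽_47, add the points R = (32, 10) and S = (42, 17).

(36, 6)

(32, 10) + (42, 17). λ = (17 - 10)/(42 - 32) ≡ 7/10 mod 47. 10⁻¹ ≡ 33 (mod 47) since 10·33 = 330 ≡ 1, so λ ≡ 43.
  x = λ² - 32 - 42 = 1849 - 74 ≡ 36; y = λ·(32 - 36) - 10 ≡ 6. → (36, 6)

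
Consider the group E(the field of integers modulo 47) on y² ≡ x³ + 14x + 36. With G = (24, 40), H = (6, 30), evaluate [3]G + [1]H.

First 3G:
Repeated addition: build up to 3G.
2G: tangent at (24, 40): λ = (3·24² + 14)/(2·40) ≡ 3/33. 33⁻¹ ≡ 10 (mod 47), so λ ≡ 3·10 ≡ 30.
  x = λ² - 24 - 24 = 900 - 48 ≡ 6; y = λ·(24 - 6) - 40 ≡ 30. → (6, 30)
3G: (6, 30) + (24, 40). λ = (40 - 30)/(24 - 6) ≡ 10/18 mod 47. 18⁻¹ ≡ 34 (mod 47), so λ ≡ 11.
  x = λ² - 6 - 24 = 121 - 30 ≡ 44; y = λ·(6 - 44) - 30 ≡ 22. → (44, 22)
3G = (44, 22).
Finally 3G + H:
(44, 22) + (6, 30). λ = (30 - 22)/(6 - 44) ≡ 8/9 mod 47. 9⁻¹ ≡ 21 (mod 47), so λ ≡ 27.
  x = λ² - 44 - 6 = 729 - 50 ≡ 21; y = λ·(44 - 21) - 22 ≡ 35. → (21, 35)

(21, 35)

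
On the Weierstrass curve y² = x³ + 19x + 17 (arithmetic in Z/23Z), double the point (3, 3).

(17, 20)

tangent at (3, 3): λ = (3·3² + 19)/(2·3) ≡ 0/6. 6⁻¹ ≡ 4 (mod 23), so λ ≡ 0·4 ≡ 0.
  x = λ² - 3 - 3 = 0 - 6 ≡ 17; y = λ·(3 - 17) - 3 ≡ 20. → (17, 20)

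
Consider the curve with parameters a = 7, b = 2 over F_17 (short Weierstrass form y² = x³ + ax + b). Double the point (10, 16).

(10, 1)

tangent at (10, 16): λ = (3·10² + 7)/(2·16) ≡ 1/15. 15⁻¹ ≡ 8 (mod 17) since 15·8 = 120 ≡ 1, so λ ≡ 1·8 ≡ 8.
  x = λ² - 10 - 10 = 64 - 20 ≡ 10; y = λ·(10 - 10) - 16 ≡ 1. → (10, 1)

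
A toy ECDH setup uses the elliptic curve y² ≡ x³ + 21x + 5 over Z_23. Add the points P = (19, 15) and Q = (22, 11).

(19, 15) + (22, 11). λ = (11 - 15)/(22 - 19) ≡ 19/3 mod 23. 3⁻¹ ≡ 8 (mod 23), so λ ≡ 14.
  x = λ² - 19 - 22 = 196 - 41 ≡ 17; y = λ·(19 - 17) - 15 ≡ 13. → (17, 13)

(17, 13)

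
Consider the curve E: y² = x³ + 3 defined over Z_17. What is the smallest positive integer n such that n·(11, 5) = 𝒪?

3

2P: tangent at (11, 5): λ = (3·11² + 0)/(2·5) ≡ 6/10. 10⁻¹ ≡ 12 (mod 17), so λ ≡ 6·12 ≡ 4.
  x = λ² - 11 - 11 = 16 - 22 ≡ 11; y = λ·(11 - 11) - 5 ≡ 12. → (11, 12)
3P: (11, 12) + (11, 5): same x and y₁ ≡ -y₂, so the sum is 𝒪.
3P = 𝒪, so the order is 3.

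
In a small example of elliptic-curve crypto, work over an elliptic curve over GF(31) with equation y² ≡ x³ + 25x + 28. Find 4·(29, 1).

Write P = (29, 1).
Repeated addition: build up to 4P.
2P: tangent at (29, 1): λ = (3·29² + 25)/(2·1) ≡ 6/2. 2⁻¹ ≡ 16 (mod 31), so λ ≡ 6·16 ≡ 3.
  x = λ² - 29 - 29 = 9 - 58 ≡ 13; y = λ·(29 - 13) - 1 ≡ 16. → (13, 16)
3P: (13, 16) + (29, 1). λ = (1 - 16)/(29 - 13) ≡ 16/16 mod 31. 16⁻¹ ≡ 2 (mod 31), so λ ≡ 1.
  x = λ² - 13 - 29 = 1 - 42 ≡ 21; y = λ·(13 - 21) - 16 ≡ 7. → (21, 7)
4P: (21, 7) + (29, 1). λ = (1 - 7)/(29 - 21) ≡ 25/8 mod 31. 8⁻¹ ≡ 4 (mod 31), so λ ≡ 7.
  x = λ² - 21 - 29 = 49 - 50 ≡ 30; y = λ·(21 - 30) - 7 ≡ 23. → (30, 23)

(30, 23)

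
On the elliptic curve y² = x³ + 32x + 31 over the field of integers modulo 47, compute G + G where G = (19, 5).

tangent at (19, 5): λ = (3·19² + 32)/(2·5) ≡ 34/10. 10⁻¹ ≡ 33 (mod 47) since 10·33 = 330 ≡ 1, so λ ≡ 34·33 ≡ 41.
  x = λ² - 19 - 19 = 1681 - 38 ≡ 45; y = λ·(19 - 45) - 5 ≡ 10. → (45, 10)

(45, 10)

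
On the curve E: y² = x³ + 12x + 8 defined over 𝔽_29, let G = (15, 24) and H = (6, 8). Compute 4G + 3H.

O

First 4G:
Double-and-add on 4 = (100)₂. Start with G = (15, 24) for the leading 1-bit.
double: tangent at (15, 24): λ = (3·15² + 12)/(2·24) ≡ 20/19. 19⁻¹ ≡ 26 (mod 29), so λ ≡ 20·26 ≡ 27.
  x = λ² - 15 - 15 = 729 - 30 ≡ 3; y = λ·(15 - 3) - 24 ≡ 10. → (3, 10)
double: tangent at (3, 10): λ = (3·3² + 12)/(2·10) ≡ 10/20. 20⁻¹ ≡ 16 (mod 29), so λ ≡ 10·16 ≡ 15.
  x = λ² - 3 - 3 = 225 - 6 ≡ 16; y = λ·(3 - 16) - 10 ≡ 27. → (16, 27)
4G = (16, 27).
Next 3H:
Repeated addition: build up to 3H.
2H: tangent at (6, 8): λ = (3·6² + 12)/(2·8) ≡ 4/16. 16⁻¹ ≡ 20 (mod 29), so λ ≡ 4·20 ≡ 22.
  x = λ² - 6 - 6 = 484 - 12 ≡ 8; y = λ·(6 - 8) - 8 ≡ 6. → (8, 6)
3H: (8, 6) + (6, 8). λ = (8 - 6)/(6 - 8) ≡ 2/27 mod 29. 27⁻¹ ≡ 14 (mod 29), so λ ≡ 28.
  x = λ² - 8 - 6 = 784 - 14 ≡ 16; y = λ·(8 - 16) - 6 ≡ 2. → (16, 2)
3H = (16, 2).
Finally 4G + 3H:
(16, 27) + (16, 2): same x and y₁ ≡ -y₂, so the sum is O.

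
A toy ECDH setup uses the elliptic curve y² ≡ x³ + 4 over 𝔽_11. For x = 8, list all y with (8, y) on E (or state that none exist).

x³ + 0x + 4 = 516 ≡ 10 (mod 11).
10 is a non-residue mod 11; no y exists.

none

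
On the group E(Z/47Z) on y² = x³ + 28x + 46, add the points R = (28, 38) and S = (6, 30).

(28, 38) + (6, 30). λ = (30 - 38)/(6 - 28) ≡ 39/25 mod 47. 25⁻¹ ≡ 32 (mod 47) since 25·32 = 800 ≡ 1, so λ ≡ 26.
  x = λ² - 28 - 6 = 676 - 34 ≡ 31; y = λ·(28 - 31) - 38 ≡ 25. → (31, 25)

(31, 25)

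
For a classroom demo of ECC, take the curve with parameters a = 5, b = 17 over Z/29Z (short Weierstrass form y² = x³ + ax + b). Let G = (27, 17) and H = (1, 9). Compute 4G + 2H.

First 4G:
Repeated addition: build up to 4G.
2G: tangent at (27, 17): λ = (3·27² + 5)/(2·17) ≡ 17/5. 5⁻¹ ≡ 6 (mod 29), so λ ≡ 17·6 ≡ 15.
  x = λ² - 27 - 27 = 225 - 54 ≡ 26; y = λ·(27 - 26) - 17 ≡ 27. → (26, 27)
3G: (26, 27) + (27, 17). λ = (17 - 27)/(27 - 26) ≡ 19/1 mod 29. 1⁻¹ ≡ 1 (mod 29), so λ ≡ 19.
  x = λ² - 26 - 27 = 361 - 53 ≡ 18; y = λ·(26 - 18) - 27 ≡ 9. → (18, 9)
4G: (18, 9) + (27, 17). λ = (17 - 9)/(27 - 18) ≡ 8/9 mod 29. 9⁻¹ ≡ 13 (mod 29), so λ ≡ 17.
  x = λ² - 18 - 27 = 289 - 45 ≡ 12; y = λ·(18 - 12) - 9 ≡ 6. → (12, 6)
4G = (12, 6).
Next 2H:
Repeated addition: build up to 2H.
2H: tangent at (1, 9): λ = (3·1² + 5)/(2·9) ≡ 8/18. 18⁻¹ ≡ 21 (mod 29) since 18·21 = 378 ≡ 1, so λ ≡ 8·21 ≡ 23.
  x = λ² - 1 - 1 = 529 - 2 ≡ 5; y = λ·(1 - 5) - 9 ≡ 15. → (5, 15)
2H = (5, 15).
Finally 4G + 2H:
(12, 6) + (5, 15). λ = (15 - 6)/(5 - 12) ≡ 9/22 mod 29. 22⁻¹ ≡ 4 (mod 29), so λ ≡ 7.
  x = λ² - 12 - 5 = 49 - 17 ≡ 3; y = λ·(12 - 3) - 6 ≡ 28. → (3, 28)

(3, 28)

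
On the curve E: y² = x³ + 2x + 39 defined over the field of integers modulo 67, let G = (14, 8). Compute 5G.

(34, 45)

Double-and-add on 5 = (101)₂. Start with G = (14, 8) for the leading 1-bit.
double: tangent at (14, 8): λ = (3·14² + 2)/(2·8) ≡ 54/16. 16⁻¹ ≡ 21 (mod 67) since 16·21 = 336 ≡ 1, so λ ≡ 54·21 ≡ 62.
  x = λ² - 14 - 14 = 3844 - 28 ≡ 64; y = λ·(14 - 64) - 8 ≡ 41. → (64, 41)
double: tangent at (64, 41): λ = (3·64² + 2)/(2·41) ≡ 29/15. 15⁻¹ ≡ 9 (mod 67), so λ ≡ 29·9 ≡ 60.
  x = λ² - 64 - 64 = 3600 - 128 ≡ 55; y = λ·(64 - 55) - 41 ≡ 30. → (55, 30)
add G: (55, 30) + (14, 8). λ = (8 - 30)/(14 - 55) ≡ 45/26 mod 67. 26⁻¹ ≡ 49 (mod 67) since 26·49 = 1274 ≡ 1, so λ ≡ 61.
  x = λ² - 55 - 14 = 3721 - 69 ≡ 34; y = λ·(55 - 34) - 30 ≡ 45. → (34, 45)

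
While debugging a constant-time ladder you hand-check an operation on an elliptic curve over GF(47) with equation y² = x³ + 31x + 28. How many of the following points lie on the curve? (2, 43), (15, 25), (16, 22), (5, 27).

2

(2, 43): 43² ≡ 16, rhs ≡ 4 → off.
(15, 25): 25² ≡ 14, rhs ≡ 14 → on.
(16, 22): 22² ≡ 14, rhs ≡ 14 → on.
(5, 27): 27² ≡ 24, rhs ≡ 26 → off.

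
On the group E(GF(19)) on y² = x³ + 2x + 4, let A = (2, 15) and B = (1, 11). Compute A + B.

(13, 17)

(2, 15) + (1, 11). λ = (11 - 15)/(1 - 2) ≡ 15/18 mod 19. 18⁻¹ ≡ 18 (mod 19), so λ ≡ 4.
  x = λ² - 2 - 1 = 16 - 3 ≡ 13; y = λ·(2 - 13) - 15 ≡ 17. → (13, 17)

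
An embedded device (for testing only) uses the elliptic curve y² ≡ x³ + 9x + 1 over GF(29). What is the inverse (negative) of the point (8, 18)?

(8, 11)

-(8, 18) = (8, -18 mod 29) = (8, 11).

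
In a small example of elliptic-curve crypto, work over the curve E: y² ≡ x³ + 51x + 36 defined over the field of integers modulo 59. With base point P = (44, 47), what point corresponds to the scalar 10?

(45, 0)

Repeated addition: build up to 10P.
2P: tangent at (44, 47): λ = (3·44² + 51)/(2·47) ≡ 18/35. 35⁻¹ ≡ 27 (mod 59), so λ ≡ 18·27 ≡ 14.
  x = λ² - 44 - 44 = 196 - 88 ≡ 49; y = λ·(44 - 49) - 47 ≡ 1. → (49, 1)
3P: (49, 1) + (44, 47). λ = (47 - 1)/(44 - 49) ≡ 46/54 mod 59. 54⁻¹ ≡ 47 (mod 59), so λ ≡ 38.
  x = λ² - 49 - 44 = 1444 - 93 ≡ 53; y = λ·(49 - 53) - 1 ≡ 24. → (53, 24)
4P: (53, 24) + (44, 47). λ = (47 - 24)/(44 - 53) ≡ 23/50 mod 59. 50⁻¹ ≡ 13 (mod 59) since 50·13 = 650 ≡ 1, so λ ≡ 4.
  x = λ² - 53 - 44 = 16 - 97 ≡ 37; y = λ·(53 - 37) - 24 ≡ 40. → (37, 40)
5P: (37, 40) + (44, 47). λ = (47 - 40)/(44 - 37) ≡ 7/7 mod 59. 7⁻¹ ≡ 17 (mod 59), so λ ≡ 1.
  x = λ² - 37 - 44 = 1 - 81 ≡ 38; y = λ·(37 - 38) - 40 ≡ 18. → (38, 18)
6P: (38, 18) + (44, 47). λ = (47 - 18)/(44 - 38) ≡ 29/6 mod 59. 6⁻¹ ≡ 10 (mod 59), so λ ≡ 54.
  x = λ² - 38 - 44 = 2916 - 82 ≡ 2; y = λ·(38 - 2) - 18 ≡ 38. → (2, 38)
7P: (2, 38) + (44, 47). λ = (47 - 38)/(44 - 2) ≡ 9/42 mod 59. 42⁻¹ ≡ 52 (mod 59), so λ ≡ 55.
  x = λ² - 2 - 44 = 3025 - 46 ≡ 29; y = λ·(2 - 29) - 38 ≡ 11. → (29, 11)
8P: (29, 11) + (44, 47). λ = (47 - 11)/(44 - 29) ≡ 36/15 mod 59. 15⁻¹ ≡ 4 (mod 59) since 15·4 = 60 ≡ 1, so λ ≡ 26.
  x = λ² - 29 - 44 = 676 - 73 ≡ 13; y = λ·(29 - 13) - 11 ≡ 51. → (13, 51)
9P: (13, 51) + (44, 47). λ = (47 - 51)/(44 - 13) ≡ 55/31 mod 59. 31⁻¹ ≡ 40 (mod 59), so λ ≡ 17.
  x = λ² - 13 - 44 = 289 - 57 ≡ 55; y = λ·(13 - 55) - 51 ≡ 2. → (55, 2)
10P: (55, 2) + (44, 47). λ = (47 - 2)/(44 - 55) ≡ 45/48 mod 59. 48⁻¹ ≡ 16 (mod 59) since 48·16 = 768 ≡ 1, so λ ≡ 12.
  x = λ² - 55 - 44 = 144 - 99 ≡ 45; y = λ·(55 - 45) - 2 ≡ 0. → (45, 0)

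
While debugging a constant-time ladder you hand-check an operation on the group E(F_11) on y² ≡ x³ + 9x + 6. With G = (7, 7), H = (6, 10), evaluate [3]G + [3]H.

(1, 4)

First 3G:
Repeated addition: build up to 3G.
2G: tangent at (7, 7): λ = (3·7² + 9)/(2·7) ≡ 2/3. 3⁻¹ ≡ 4 (mod 11) since 3·4 = 12 ≡ 1, so λ ≡ 2·4 ≡ 8.
  x = λ² - 7 - 7 = 64 - 14 ≡ 6; y = λ·(7 - 6) - 7 ≡ 1. → (6, 1)
3G: (6, 1) + (7, 7). λ = (7 - 1)/(7 - 6) ≡ 6/1 mod 11. 1⁻¹ ≡ 1 (mod 11), so λ ≡ 6.
  x = λ² - 6 - 7 = 36 - 13 ≡ 1; y = λ·(6 - 1) - 1 ≡ 7. → (1, 7)
3G = (1, 7).
Next 3H:
Repeated addition: build up to 3H.
2H: tangent at (6, 10): λ = (3·6² + 9)/(2·10) ≡ 7/9. 9⁻¹ ≡ 5 (mod 11), so λ ≡ 7·5 ≡ 2.
  x = λ² - 6 - 6 = 4 - 12 ≡ 3; y = λ·(6 - 3) - 10 ≡ 7. → (3, 7)
3H: (3, 7) + (6, 10). λ = (10 - 7)/(6 - 3) ≡ 3/3 mod 11. 3⁻¹ ≡ 4 (mod 11), so λ ≡ 1.
  x = λ² - 3 - 6 = 1 - 9 ≡ 3; y = λ·(3 - 3) - 7 ≡ 4. → (3, 4)
3H = (3, 4).
Finally 3G + 3H:
(1, 7) + (3, 4). λ = (4 - 7)/(3 - 1) ≡ 8/2 mod 11. 2⁻¹ ≡ 6 (mod 11), so λ ≡ 4.
  x = λ² - 1 - 3 = 16 - 4 ≡ 1; y = λ·(1 - 1) - 7 ≡ 4. → (1, 4)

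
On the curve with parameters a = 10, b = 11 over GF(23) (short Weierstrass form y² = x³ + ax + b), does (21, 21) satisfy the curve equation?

no

y² = 21² ≡ 4; x³ + 10x + 11 = 9482 ≡ 6 (mod 23). 4 ≠ 6.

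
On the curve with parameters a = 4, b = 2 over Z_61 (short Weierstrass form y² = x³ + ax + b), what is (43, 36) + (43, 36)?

tangent at (43, 36): λ = (3·43² + 4)/(2·36) ≡ 0/11. 11⁻¹ ≡ 50 (mod 61), so λ ≡ 0·50 ≡ 0.
  x = λ² - 43 - 43 = 0 - 86 ≡ 36; y = λ·(43 - 36) - 36 ≡ 25. → (36, 25)

(36, 25)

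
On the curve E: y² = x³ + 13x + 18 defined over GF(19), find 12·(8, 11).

Write P = (8, 11).
Repeated addition: build up to 12P.
2P: tangent at (8, 11): λ = (3·8² + 13)/(2·11) ≡ 15/3. 3⁻¹ ≡ 13 (mod 19), so λ ≡ 15·13 ≡ 5.
  x = λ² - 8 - 8 = 25 - 16 ≡ 9; y = λ·(8 - 9) - 11 ≡ 3. → (9, 3)
3P: (9, 3) + (8, 11). λ = (11 - 3)/(8 - 9) ≡ 8/18 mod 19. 18⁻¹ ≡ 18 (mod 19), so λ ≡ 11.
  x = λ² - 9 - 8 = 121 - 17 ≡ 9; y = λ·(9 - 9) - 3 ≡ 16. → (9, 16)
4P: (9, 16) + (8, 11). λ = (11 - 16)/(8 - 9) ≡ 14/18 mod 19. 18⁻¹ ≡ 18 (mod 19) since 18·18 = 324 ≡ 1, so λ ≡ 5.
  x = λ² - 9 - 8 = 25 - 17 ≡ 8; y = λ·(9 - 8) - 16 ≡ 8. → (8, 8)
5P: (8, 8) + (8, 11): same x and y₁ ≡ -y₂, so the sum is O.
6P: O + (8, 11) = (8, 11) (identity).
7P: tangent at (8, 11): λ = (3·8² + 13)/(2·11) ≡ 15/3. 3⁻¹ ≡ 13 (mod 19), so λ ≡ 15·13 ≡ 5.
  x = λ² - 8 - 8 = 25 - 16 ≡ 9; y = λ·(8 - 9) - 11 ≡ 3. → (9, 3)
8P: (9, 3) + (8, 11). λ = (11 - 3)/(8 - 9) ≡ 8/18 mod 19. 18⁻¹ ≡ 18 (mod 19), so λ ≡ 11.
  x = λ² - 9 - 8 = 121 - 17 ≡ 9; y = λ·(9 - 9) - 3 ≡ 16. → (9, 16)
9P: (9, 16) + (8, 11). λ = (11 - 16)/(8 - 9) ≡ 14/18 mod 19. 18⁻¹ ≡ 18 (mod 19), so λ ≡ 5.
  x = λ² - 9 - 8 = 25 - 17 ≡ 8; y = λ·(9 - 8) - 16 ≡ 8. → (8, 8)
10P: (8, 8) + (8, 11): same x and y₁ ≡ -y₂, so the sum is O.
11P: O + (8, 11) = (8, 11) (identity).
12P: tangent at (8, 11): λ = (3·8² + 13)/(2·11) ≡ 15/3. 3⁻¹ ≡ 13 (mod 19) since 3·13 = 39 ≡ 1, so λ ≡ 15·13 ≡ 5.
  x = λ² - 8 - 8 = 25 - 16 ≡ 9; y = λ·(8 - 9) - 11 ≡ 3. → (9, 3)

(9, 3)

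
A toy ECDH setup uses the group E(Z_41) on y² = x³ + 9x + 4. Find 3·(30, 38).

Write P = (30, 38).
Repeated addition: build up to 3P.
2P: tangent at (30, 38): λ = (3·30² + 9)/(2·38) ≡ 3/35. 35⁻¹ ≡ 34 (mod 41), so λ ≡ 3·34 ≡ 20.
  x = λ² - 30 - 30 = 400 - 60 ≡ 12; y = λ·(30 - 12) - 38 ≡ 35. → (12, 35)
3P: (12, 35) + (30, 38). λ = (38 - 35)/(30 - 12) ≡ 3/18 mod 41. 18⁻¹ ≡ 16 (mod 41) since 18·16 = 288 ≡ 1, so λ ≡ 7.
  x = λ² - 12 - 30 = 49 - 42 ≡ 7; y = λ·(12 - 7) - 35 ≡ 0. → (7, 0)

(7, 0)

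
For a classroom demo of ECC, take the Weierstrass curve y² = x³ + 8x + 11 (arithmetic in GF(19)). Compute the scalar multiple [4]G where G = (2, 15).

Double-and-add on 4 = (100)₂. Start with G = (2, 15) for the leading 1-bit.
double: tangent at (2, 15): λ = (3·2² + 8)/(2·15) ≡ 1/11. 11⁻¹ ≡ 7 (mod 19) since 11·7 = 77 ≡ 1, so λ ≡ 1·7 ≡ 7.
  x = λ² - 2 - 2 = 49 - 4 ≡ 7; y = λ·(2 - 7) - 15 ≡ 7. → (7, 7)
double: tangent at (7, 7): λ = (3·7² + 8)/(2·7) ≡ 3/14. 14⁻¹ ≡ 15 (mod 19), so λ ≡ 3·15 ≡ 7.
  x = λ² - 7 - 7 = 49 - 14 ≡ 16; y = λ·(7 - 16) - 7 ≡ 6. → (16, 6)

(16, 6)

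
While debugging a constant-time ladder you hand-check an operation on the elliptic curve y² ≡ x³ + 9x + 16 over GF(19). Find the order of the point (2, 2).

7

2P: tangent at (2, 2): λ = (3·2² + 9)/(2·2) ≡ 2/4. 4⁻¹ ≡ 5 (mod 19), so λ ≡ 2·5 ≡ 10.
  x = λ² - 2 - 2 = 100 - 4 ≡ 1; y = λ·(2 - 1) - 2 ≡ 8. → (1, 8)
3P: (1, 8) + (2, 2). λ = (2 - 8)/(2 - 1) ≡ 13/1 mod 19. 1⁻¹ ≡ 1 (mod 19), so λ ≡ 13.
  x = λ² - 1 - 2 = 169 - 3 ≡ 14; y = λ·(1 - 14) - 8 ≡ 13. → (14, 13)
4P: (14, 13) + (2, 2). λ = (2 - 13)/(2 - 14) ≡ 8/7 mod 19. 7⁻¹ ≡ 11 (mod 19) since 7·11 = 77 ≡ 1, so λ ≡ 12.
  x = λ² - 14 - 2 = 144 - 16 ≡ 14; y = λ·(14 - 14) - 13 ≡ 6. → (14, 6)
5P: (14, 6) + (2, 2). λ = (2 - 6)/(2 - 14) ≡ 15/7 mod 19. 7⁻¹ ≡ 11 (mod 19) since 7·11 = 77 ≡ 1, so λ ≡ 13.
  x = λ² - 14 - 2 = 169 - 16 ≡ 1; y = λ·(14 - 1) - 6 ≡ 11. → (1, 11)
6P: (1, 11) + (2, 2). λ = (2 - 11)/(2 - 1) ≡ 10/1 mod 19. 1⁻¹ ≡ 1 (mod 19) since 1·1 = 1 ≡ 1, so λ ≡ 10.
  x = λ² - 1 - 2 = 100 - 3 ≡ 2; y = λ·(1 - 2) - 11 ≡ 17. → (2, 17)
7P: (2, 17) + (2, 2): same x and y₁ ≡ -y₂, so the sum is O.
7P = O, so the order is 7.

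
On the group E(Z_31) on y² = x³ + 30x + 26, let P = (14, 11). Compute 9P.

(27, 20)

Double-and-add on 9 = (1001)₂. Start with P = (14, 11) for the leading 1-bit.
double: tangent at (14, 11): λ = (3·14² + 30)/(2·11) ≡ 29/22. 22⁻¹ ≡ 24 (mod 31) since 22·24 = 528 ≡ 1, so λ ≡ 29·24 ≡ 14.
  x = λ² - 14 - 14 = 196 - 28 ≡ 13; y = λ·(14 - 13) - 11 ≡ 3. → (13, 3)
double: tangent at (13, 3): λ = (3·13² + 30)/(2·3) ≡ 10/6. 6⁻¹ ≡ 26 (mod 31) since 6·26 = 156 ≡ 1, so λ ≡ 10·26 ≡ 12.
  x = λ² - 13 - 13 = 144 - 26 ≡ 25; y = λ·(13 - 25) - 3 ≡ 8. → (25, 8)
double: tangent at (25, 8): λ = (3·25² + 30)/(2·8) ≡ 14/16. 16⁻¹ ≡ 2 (mod 31), so λ ≡ 14·2 ≡ 28.
  x = λ² - 25 - 25 = 784 - 50 ≡ 21; y = λ·(25 - 21) - 8 ≡ 11. → (21, 11)
add P: (21, 11) + (14, 11). λ = (11 - 11)/(14 - 21) ≡ 0/24 mod 31. 24⁻¹ ≡ 22 (mod 31), so λ ≡ 0.
  x = λ² - 21 - 14 = 0 - 35 ≡ 27; y = λ·(21 - 27) - 11 ≡ 20. → (27, 20)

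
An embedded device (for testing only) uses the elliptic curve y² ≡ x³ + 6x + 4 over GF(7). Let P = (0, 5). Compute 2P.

tangent at (0, 5): λ = (3·0² + 6)/(2·5) ≡ 6/3. 3⁻¹ ≡ 5 (mod 7), so λ ≡ 6·5 ≡ 2.
  x = λ² - 0 - 0 = 4 - 0 ≡ 4; y = λ·(0 - 4) - 5 ≡ 1. → (4, 1)

(4, 1)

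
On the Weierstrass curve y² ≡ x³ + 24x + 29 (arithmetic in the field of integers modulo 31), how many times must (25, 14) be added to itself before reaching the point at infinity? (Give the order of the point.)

2P: tangent at (25, 14): λ = (3·25² + 24)/(2·14) ≡ 8/28. 28⁻¹ ≡ 10 (mod 31), so λ ≡ 8·10 ≡ 18.
  x = λ² - 25 - 25 = 324 - 50 ≡ 26; y = λ·(25 - 26) - 14 ≡ 30. → (26, 30)
3P: (26, 30) + (25, 14). λ = (14 - 30)/(25 - 26) ≡ 15/30 mod 31. 30⁻¹ ≡ 30 (mod 31) since 30·30 = 900 ≡ 1, so λ ≡ 16.
  x = λ² - 26 - 25 = 256 - 51 ≡ 19; y = λ·(26 - 19) - 30 ≡ 20. → (19, 20)
4P: (19, 20) + (25, 14). λ = (14 - 20)/(25 - 19) ≡ 25/6 mod 31. 6⁻¹ ≡ 26 (mod 31), so λ ≡ 30.
  x = λ² - 19 - 25 = 900 - 44 ≡ 19; y = λ·(19 - 19) - 20 ≡ 11. → (19, 11)
5P: (19, 11) + (25, 14). λ = (14 - 11)/(25 - 19) ≡ 3/6 mod 31. 6⁻¹ ≡ 26 (mod 31) since 6·26 = 156 ≡ 1, so λ ≡ 16.
  x = λ² - 19 - 25 = 256 - 44 ≡ 26; y = λ·(19 - 26) - 11 ≡ 1. → (26, 1)
6P: (26, 1) + (25, 14). λ = (14 - 1)/(25 - 26) ≡ 13/30 mod 31. 30⁻¹ ≡ 30 (mod 31), so λ ≡ 18.
  x = λ² - 26 - 25 = 324 - 51 ≡ 25; y = λ·(26 - 25) - 1 ≡ 17. → (25, 17)
7P: (25, 17) + (25, 14): same x and y₁ ≡ -y₂, so the sum is the point at infinity.
7P = the point at infinity, so the order is 7.

7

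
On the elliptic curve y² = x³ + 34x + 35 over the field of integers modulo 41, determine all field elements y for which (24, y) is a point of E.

none

x³ + 34x + 35 = 14675 ≡ 38 (mod 41).
38 is a non-residue mod 41; no y exists.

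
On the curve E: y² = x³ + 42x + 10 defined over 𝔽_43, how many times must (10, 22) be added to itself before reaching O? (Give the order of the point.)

2P: tangent at (10, 22): λ = (3·10² + 42)/(2·22) ≡ 41/1. 1⁻¹ ≡ 1 (mod 43), so λ ≡ 41·1 ≡ 41.
  x = λ² - 10 - 10 = 1681 - 20 ≡ 27; y = λ·(10 - 27) - 22 ≡ 12. → (27, 12)
3P: (27, 12) + (10, 22). λ = (22 - 12)/(10 - 27) ≡ 10/26 mod 43. 26⁻¹ ≡ 5 (mod 43), so λ ≡ 7.
  x = λ² - 27 - 10 = 49 - 37 ≡ 12; y = λ·(27 - 12) - 12 ≡ 7. → (12, 7)
4P: (12, 7) + (10, 22). λ = (22 - 7)/(10 - 12) ≡ 15/41 mod 43. 41⁻¹ ≡ 21 (mod 43) since 41·21 = 861 ≡ 1, so λ ≡ 14.
  x = λ² - 12 - 10 = 196 - 22 ≡ 2; y = λ·(12 - 2) - 7 ≡ 4. → (2, 4)
5P: (2, 4) + (10, 22). λ = (22 - 4)/(10 - 2) ≡ 18/8 mod 43. 8⁻¹ ≡ 27 (mod 43), so λ ≡ 13.
  x = λ² - 2 - 10 = 169 - 12 ≡ 28; y = λ·(2 - 28) - 4 ≡ 2. → (28, 2)
6P: (28, 2) + (10, 22). λ = (22 - 2)/(10 - 28) ≡ 20/25 mod 43. 25⁻¹ ≡ 31 (mod 43), so λ ≡ 18.
  x = λ² - 28 - 10 = 324 - 38 ≡ 28; y = λ·(28 - 28) - 2 ≡ 41. → (28, 41)
7P: (28, 41) + (10, 22). λ = (22 - 41)/(10 - 28) ≡ 24/25 mod 43. 25⁻¹ ≡ 31 (mod 43) since 25·31 = 775 ≡ 1, so λ ≡ 13.
  x = λ² - 28 - 10 = 169 - 38 ≡ 2; y = λ·(28 - 2) - 41 ≡ 39. → (2, 39)
8P: (2, 39) + (10, 22). λ = (22 - 39)/(10 - 2) ≡ 26/8 mod 43. 8⁻¹ ≡ 27 (mod 43) since 8·27 = 216 ≡ 1, so λ ≡ 14.
  x = λ² - 2 - 10 = 196 - 12 ≡ 12; y = λ·(2 - 12) - 39 ≡ 36. → (12, 36)
9P: (12, 36) + (10, 22). λ = (22 - 36)/(10 - 12) ≡ 29/41 mod 43. 41⁻¹ ≡ 21 (mod 43), so λ ≡ 7.
  x = λ² - 12 - 10 = 49 - 22 ≡ 27; y = λ·(12 - 27) - 36 ≡ 31. → (27, 31)
10P: (27, 31) + (10, 22). λ = (22 - 31)/(10 - 27) ≡ 34/26 mod 43. 26⁻¹ ≡ 5 (mod 43), so λ ≡ 41.
  x = λ² - 27 - 10 = 1681 - 37 ≡ 10; y = λ·(27 - 10) - 31 ≡ 21. → (10, 21)
11P: (10, 21) + (10, 22): same x and y₁ ≡ -y₂, so the sum is O.
11P = O, so the order is 11.

11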